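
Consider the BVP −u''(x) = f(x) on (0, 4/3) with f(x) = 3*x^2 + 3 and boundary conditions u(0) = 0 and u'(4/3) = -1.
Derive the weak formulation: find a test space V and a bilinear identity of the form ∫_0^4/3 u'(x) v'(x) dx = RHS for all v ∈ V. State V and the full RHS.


V = {v ∈ H^1(0, 4/3) : v(0) = 0} (test functions vanish at x = 0 where u is specified); weak form: ∫_0^4/3 u'v' dx = ∫_0^4/3 (3*x^2 + 3) v dx − v(4/3) for all v ∈ V.

Multiply both sides by a test function v and integrate from 0 to 4/3:
  ∫_0^4/3 −u''(x) v(x) dx = ∫_0^4/3 f(x) v(x) dx.
Integrate the LHS by parts once:
  ∫_0^4/3 −u'' v dx = −[u'(x) v(x)]_0^4/3 + ∫_0^4/3 u'(x) v'(x) dx.
Thus ∫_0^4/3 u'(x) v'(x) dx = ∫_0^4/3 f(x) v(x) dx + [u'(x) v(x)]_0^4/3.
Choose V so that boundary terms are either known or forced to vanish.
Mixed BC: u(0) = 0 (Dirichlet) and u'(4/3) = -1 (Neumann). Define V = {v ∈ H^1(0, 4/3) : v(0) = 0}. Then [u' v]_0^4/3 = u'(4/3)·v(4/3) − u'(0)·0 = − v(4/3).
Weak formulation: find u (satisfying any essential BC) such that ∫_0^4/3 u'(x) v'(x) dx = ∫_0^4/3 f v dx − v(4/3) for all v ∈ V (Dirichlet at 0 absorbed into V; Neumann datum at x = 4/3 contributes the boundary term).
Substituting f(x) = 3*x^2 + 3, the right-hand side is ∫_0^4/3 (3*x^2 + 3) v dx − v(4/3).


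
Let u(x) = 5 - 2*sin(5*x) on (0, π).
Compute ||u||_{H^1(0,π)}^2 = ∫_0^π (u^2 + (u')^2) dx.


||u||_{H^1(0,π)}^2 = -8 + 77*π

u'(x) = -10*cos(5*x).
Expand u² and (u')² and integrate term by term on (0, π), using: for integers n ≥ 1, ∫_0^π sin²(nx) dx = ∫_0^π cos²(nx) dx = π/2; for n ≠ n', ∫_0^π sin(nx)sin(n'x) dx = ∫_0^π cos(nx)cos(n'x) dx = 0; and by product-to-sum, ∫_0^π sin(nx)cos(n'x) dx = ½∫_0^π [sin((n+n')x) + sin((n−n')x)] dx, which is 0 when n+n' is even and 2n/(n²−n'²) when n+n' is odd (it need not vanish on (0, π)). For the constant mode: ∫_0^π 1 dx = π, ∫_0^π cos(nx) dx = 0, ∫_0^π sin(nx) dx = (1−(−1)^n)/n.
  u² squared terms: (5)²·∫1 dx = 25·π = 25*π;  (-2)²·∫sin(5x)² dx = 4·π/2 = 2*π.
  u² cross terms: 2·(5)·(-2)·∫1·sin(5x) dx = -20·(2/5) = -8.
  So ∫_0^π u² dx = 25*π + 2*π − 8 = -8 + 27*π.
  (u')² squared terms: (-10)²·∫cos(5x)² dx = 100·π/2 = 50*π.
  So ∫_0^π (u')² dx = 50*π.
||u||_{H^1}^2 = (-8 + 27*π) + (50*π) = -8 + 77*π.


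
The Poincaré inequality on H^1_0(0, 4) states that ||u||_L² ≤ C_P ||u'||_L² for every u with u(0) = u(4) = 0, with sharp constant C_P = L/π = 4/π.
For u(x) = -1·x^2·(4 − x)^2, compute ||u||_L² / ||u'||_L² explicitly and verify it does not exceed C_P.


||u||_L² / ||u'||_L² = 2*sqrt(3)/3 < C_P = 4/π.

u(x) = -1·x^2·(4 − x)^2, so u'(x) = 4*x*(-x^2 + 6*x - 8).
u(x) = -1·x^2·(4 − x)^2 vanishes at x = 0 and x = 4, so u ∈ H^1_0(0, 4). Differentiate via the product rule and integrate the resulting polynomials term by term.
  ∫_0^4 u² dx = ∫_0^4 (x^8 - 16*x^7 + 96*x^6 - 256*x^5 + 256*x^4) dx. Term by term:
    ∫_0^4 x^8 dx = 262144/9;  ∫_0^4 -16*x^7 dx = -131072;  ∫_0^4 96*x^6 dx = 1572864/7;
    ∫_0^4 -256*x^5 dx = -524288/3;  ∫_0^4 256*x^4 dx = 262144/5.
  Sum: 262144/9 − 131072 + 1572864/7 − 524288/3 + 262144/5 = 131072/315.
  ∫_0^4 (u')² dx = ∫_0^4 (16*x^6 - 192*x^5 + 832*x^4 - 1536*x^3 + 1024*x^2) dx. Term by term:
    ∫_0^4 16*x^6 dx = 262144/7;  ∫_0^4 -192*x^5 dx = -131072;  ∫_0^4 832*x^4 dx = 851968/5;
    ∫_0^4 -1536*x^3 dx = -98304;  ∫_0^4 1024*x^2 dx = 65536/3.
  Sum: 262144/7 − 131072 + 851968/5 − 98304 + 65536/3 = 32768/105.
∫_0^4 u² dx = 131072/315, so ||u||_L² = 256*sqrt(70)/105.
∫_0^4 (u')² dx = 32768/105, so ||u'||_L² = 128*sqrt(210)/105.
Ratio ||u||_L² / ||u'||_L² = 2*sqrt(3)/3.
Sharp Poincaré constant on H^1_0(0, 4) is C_P = L/π = 4/π, achieved by sin(π/4·x).
A polynomial bump cannot attain the sharp Poincaré constant (only the first sine eigenfunction does), so the ratio is strictly less than C_P, consistent with ||u||_L² ≤ C_P ||u'||_L².


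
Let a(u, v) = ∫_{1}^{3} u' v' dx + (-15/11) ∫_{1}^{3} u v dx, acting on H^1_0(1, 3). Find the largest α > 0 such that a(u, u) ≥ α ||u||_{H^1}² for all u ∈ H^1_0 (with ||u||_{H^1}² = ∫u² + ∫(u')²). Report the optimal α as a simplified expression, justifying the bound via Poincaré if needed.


α = (-60/11 + π^2)/(4 + π^2)

Coercivity of a(·,·) on H^1_0(1, 3) means a(u, u) ≥ α ||u||_{H^1}² for every u ∈ H^1_0.
The interval has length L = 2, and Poincaré/coercivity depend only on L. Here a(u, u) = ∫(u')² + (-15/11)·∫u².
Here c = -15/11 < 0 with |c| < (π/L)² = π^2/4, so coercivity still holds. The condition a(u,u) ≥ α||u||_{H^1}² reads (1−α)∫(u')² ≥ (α−c)∫u². Any admissible α is ≤ 1 (rapidly oscillating u have ∫u²/∫(u')² → 0), and α = 1 would force 0 ≥ (1−c)∫u², impossible since c < 1; so 1−α > 0. By the sharp Poincaré inequality on H^1_0 of an interval of length L, ∫(u')² ≥ (π/L)²∫u² with equality for the first sine mode sin(π(x−x₀)/L) (x₀ the left endpoint), so the inequality holds for all u iff (1−α)(π/L)² ≥ α − c, i.e. α ≤ ((π/L)² + c)/((π/L)² + 1) = (1 + c(L/π)²)/(1 + (L/π)²). (Direct route, valid since c ≤ 0: Poincaré gives c∫u² ≥ c(L/π)²∫(u')², so a(u,u) ≥ (1 + c(L/π)²)∫(u')², while ||u||_{H^1}² ≤ (1 + (L/π)²)∫(u')²; dividing yields the same α.) With (π/L)² = π^2/4 and c = -15/11, the largest admissible constant is α = ((π/L)² + c)/((π/L)² + 1).
Simplifying, α = (-60/11 + π^2)/(4 + π^2).


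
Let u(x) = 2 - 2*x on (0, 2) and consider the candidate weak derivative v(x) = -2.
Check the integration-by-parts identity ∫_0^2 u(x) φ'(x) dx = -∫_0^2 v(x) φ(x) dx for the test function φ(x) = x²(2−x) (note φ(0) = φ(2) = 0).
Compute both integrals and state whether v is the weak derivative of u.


LHS = 8/3, RHS = 8/3. Yes, v = u' weakly.

u(x) = 2 - 2*x, classical derivative u'(x) = -2.
φ(x) = x²(2−x), so φ'(x) = x*(4 - 3*x).
Note φ(0) = φ(2) = 0, so the boundary term u·φ vanishes.
LHS = ∫_0^2 u(x) φ'(x) dx = ∫_0^2 (6*x^3 - 14*x^2 + 8*x) dx. Term by term:
  ∫_0^2 6*x^3 dx = 24;  ∫_0^2 -14*x^2 dx = -112/3;  ∫_0^2 8*x dx = 16.
Sum: 24 − 112/3 + 16 = 8/3.
So LHS = 8/3.
∫_0^2 v(x) φ(x) dx = ∫_0^2 (2*x^3 - 4*x^2) dx. Term by term:
  ∫_0^2 2*x^3 dx = 8;  ∫_0^2 -4*x^2 dx = -32/3.
Sum: 8 − 32/3 = -8/3.
So RHS = -∫_0^2 v(x) φ(x) dx = 8/3.
LHS = RHS, so the identity holds for this test φ.
Moreover u is smooth here and v(x) = u'(x) = -2 pointwise, so the identity holds for every test function. Hence v is the weak derivative of u.


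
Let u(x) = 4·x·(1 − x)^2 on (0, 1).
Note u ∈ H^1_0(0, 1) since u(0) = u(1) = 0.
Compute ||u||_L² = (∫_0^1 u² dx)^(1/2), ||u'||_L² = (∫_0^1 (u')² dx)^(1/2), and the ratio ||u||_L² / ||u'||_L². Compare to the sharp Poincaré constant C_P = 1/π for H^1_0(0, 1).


||u||_L² / ||u'||_L² = sqrt(14)/14 < C_P = 1/π.

u(x) = 4·x·(1 − x)^2, so u'(x) = 4*(x - 1)*(3*x - 1).
u(x) = 4·x·(1 − x)^2 vanishes at x = 0 and x = 1, so u ∈ H^1_0(0, 1). Differentiate via the product rule and integrate the resulting polynomials term by term.
  ∫_0^1 u² dx = ∫_0^1 (16*x^6 - 64*x^5 + 96*x^4 - 64*x^3 + 16*x^2) dx. Term by term:
    ∫_0^1 16*x^6 dx = 16/7;  ∫_0^1 -64*x^5 dx = -32/3;  ∫_0^1 96*x^4 dx = 96/5;
    ∫_0^1 -64*x^3 dx = -16;  ∫_0^1 16*x^2 dx = 16/3.
  Sum: 16/7 − 32/3 + 96/5 − 16 + 16/3 = 16/105.
  ∫_0^1 (u')² dx = ∫_0^1 (144*x^4 - 384*x^3 + 352*x^2 - 128*x + 16) dx. Term by term:
    ∫_0^1 144*x^4 dx = 144/5;  ∫_0^1 -384*x^3 dx = -96;  ∫_0^1 352*x^2 dx = 352/3;
    ∫_0^1 -128*x dx = -64;  ∫_0^1 16 dx = 16.
  Sum: 144/5 − 96 + 352/3 − 64 + 16 = 32/15.
∫_0^1 u² dx = 16/105, so ||u||_L² = 4*sqrt(105)/105.
∫_0^1 (u')² dx = 32/15, so ||u'||_L² = 4*sqrt(30)/15.
Ratio ||u||_L² / ||u'||_L² = sqrt(14)/14.
Sharp Poincaré constant on H^1_0(0, 1) is C_P = L/π = 1/π, achieved by sin(π·x).
A polynomial bump cannot attain the sharp Poincaré constant (only the first sine eigenfunction does), so the ratio is strictly less than C_P, consistent with ||u||_L² ≤ C_P ||u'||_L².


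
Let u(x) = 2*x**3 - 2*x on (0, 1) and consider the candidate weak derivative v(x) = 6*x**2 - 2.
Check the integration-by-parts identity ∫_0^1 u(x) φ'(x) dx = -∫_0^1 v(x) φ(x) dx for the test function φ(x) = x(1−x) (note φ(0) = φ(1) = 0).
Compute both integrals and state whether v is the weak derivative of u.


LHS = 1/30, RHS = 1/30. Yes, v = u' weakly.

u(x) = 2*x**3 - 2*x, classical derivative u'(x) = 6*x**2 - 2.
φ(x) = x(1−x), so φ'(x) = 1 - 2*x.
Note φ(0) = φ(1) = 0, so the boundary term u·φ vanishes.
LHS = ∫_0^1 u(x) φ'(x) dx = ∫_0^1 (-4*x^4 + 2*x^3 + 4*x^2 - 2*x) dx. Term by term:
  ∫_0^1 -4*x^4 dx = -4/5;  ∫_0^1 2*x^3 dx = 1/2;  ∫_0^1 4*x^2 dx = 4/3;
  ∫_0^1 -2*x dx = -1.
Sum: -4/5 + 1/2 + 4/3 − 1 = 1/30.
So LHS = 1/30.
∫_0^1 v(x) φ(x) dx = ∫_0^1 (-6*x^4 + 6*x^3 + 2*x^2 - 2*x) dx. Term by term:
  ∫_0^1 -6*x^4 dx = -6/5;  ∫_0^1 6*x^3 dx = 3/2;  ∫_0^1 2*x^2 dx = 2/3;
  ∫_0^1 -2*x dx = -1.
Sum: -6/5 + 3/2 + 2/3 − 1 = -1/30.
So RHS = -∫_0^1 v(x) φ(x) dx = 1/30.
LHS = RHS, so the identity holds for this test φ.
Moreover u is smooth here and v(x) = u'(x) = 6*x**2 - 2 pointwise, so the identity holds for every test function. Hence v is the weak derivative of u.


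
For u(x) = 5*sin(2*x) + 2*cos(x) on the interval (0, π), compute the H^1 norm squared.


||u||_{H^1(0,π)}^2 = 160/3 + 133*π/2

u'(x) = -2*sin(x) + 10*cos(2*x).
Expand u² and (u')² and integrate term by term on (0, π), using: for integers n ≥ 1, ∫_0^π sin²(nx) dx = ∫_0^π cos²(nx) dx = π/2; for n ≠ n', ∫_0^π sin(nx)sin(n'x) dx = ∫_0^π cos(nx)cos(n'x) dx = 0; and by product-to-sum, ∫_0^π sin(nx)cos(n'x) dx = ½∫_0^π [sin((n+n')x) + sin((n−n')x)] dx, which is 0 when n+n' is even and 2n/(n²−n'²) when n+n' is odd (it need not vanish on (0, π)).
  u² squared terms: (2)²·∫cos(x)² dx = 4·π/2 = 2*π;  (5)²·∫sin(2x)² dx = 25·π/2 = 25*π/2.
  u² cross terms: 2·(2)·(5)·∫cos(x)·sin(2x) dx = 20·(4/3) = 80/3.
  So ∫_0^π u² dx = 2*π + 25*π/2 + 80/3 = 80/3 + 29*π/2.
  (u')² squared terms: (-2)²·∫sin(x)² dx = 4·π/2 = 2*π;  (10)²·∫cos(2x)² dx = 100·π/2 = 50*π.
  (u')² cross terms: 2·(-2)·(10)·∫sin(x)·cos(2x) dx = -40·(-2/3) = 80/3.
  So ∫_0^π (u')² dx = 2*π + 50*π + 80/3 = 80/3 + 52*π.
||u||_{H^1}^2 = (80/3 + 29*π/2) + (80/3 + 52*π) = 160/3 + 133*π/2.


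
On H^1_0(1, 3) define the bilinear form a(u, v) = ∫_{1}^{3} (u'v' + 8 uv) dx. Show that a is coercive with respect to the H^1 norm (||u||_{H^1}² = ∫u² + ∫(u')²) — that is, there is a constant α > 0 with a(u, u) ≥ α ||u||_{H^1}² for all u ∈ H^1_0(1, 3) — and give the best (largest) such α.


α = 1

Coercivity of a(·,·) on H^1_0(1, 3) means a(u, u) ≥ α ||u||_{H^1}² for every u ∈ H^1_0.
The interval has length L = 2, and Poincaré/coercivity depend only on L. Here a(u, u) = ∫(u')² + (8)·∫u².
Here c = 8 ≥ 1, so a(u,u) = ∫(u')² + c∫u² ≥ ∫(u')² + ∫u² = ||u||_{H^1}², i.e. α = 1 works. No larger α is possible: a(u,u) ≥ α||u||_{H^1}² means (1−α)∫(u')² ≥ (α−c)∫u², and for the modes u_n = sin(nπ(x−x₀)/L) (x₀ the left endpoint) one has ∫u_n²/∫(u_n')² = (L/(nπ))² → 0, so a(u_n,u_n)/||u_n||_{H^1}² → 1. Hence the optimal constant is α = 1.
Therefore α = 1.


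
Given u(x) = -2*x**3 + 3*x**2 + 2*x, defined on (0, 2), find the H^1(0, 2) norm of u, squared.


||u||_{H^1}^2 = 4264/105

The H^1 norm (squared) on an interval (0, L) is
  ||u||_{H^1}^2 = ∫_0^L u(x)^2 dx + ∫_0^L u'(x)^2 dx.
Compute u'(x) = -6*x**2 + 6*x + 2.
Then u(x)^2 = 4*x**6 - 12*x**5 + x**4 + 12*x**3 + 4*x**2 and u'(x)^2 = 36*x**4 - 72*x**3 + 12*x**2 + 24*x + 4.
Integrate each monomial from 0 to 2 using ∫_0^2 c·x^n dx = c·2^(n+1)/(n+1):
  ∫_0^2 u(x)^2 dx = ∫_0^2 (4*x^6 - 12*x^5 + x^4 + 12*x^3 + 4*x^2) dx. Term by term:
    ∫_0^2 4*x^6 dx = 512/7;  ∫_0^2 -12*x^5 dx = -128;  ∫_0^2 x^4 dx = 32/5;
    ∫_0^2 12*x^3 dx = 48;  ∫_0^2 4*x^2 dx = 32/3.
  Sum: 512/7 − 128 + 32/5 + 48 + 32/3 = 1072/105.
  ∫_0^2 u'(x)^2 dx = ∫_0^2 (36*x^4 - 72*x^3 + 12*x^2 + 24*x + 4) dx. Term by term:
    ∫_0^2 36*x^4 dx = 1152/5;  ∫_0^2 -72*x^3 dx = -288;  ∫_0^2 12*x^2 dx = 32;
    ∫_0^2 24*x dx = 48;  ∫_0^2 4 dx = 8.
  Sum: 1152/5 − 288 + 32 + 48 + 8 = 152/5.
Adding: ||u||_{H^1}^2 = 1072/105 + 152/5 = 4264/105.


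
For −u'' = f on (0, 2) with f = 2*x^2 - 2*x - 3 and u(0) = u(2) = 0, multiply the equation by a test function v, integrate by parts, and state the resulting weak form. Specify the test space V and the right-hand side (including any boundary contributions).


V = H^1_0(0, 2) (so v(0) = v(2) = 0); weak form: ∫_0^2 u'v' dx = ∫_0^2 (2*x^2 - 2*x - 3) v dx for all v ∈ V.

Multiply both sides by a test function v and integrate from 0 to 2:
  ∫_0^2 −u''(x) v(x) dx = ∫_0^2 f(x) v(x) dx.
Integrate the LHS by parts once:
  ∫_0^2 −u'' v dx = −[u'(x) v(x)]_0^2 + ∫_0^2 u'(x) v'(x) dx.
Thus ∫_0^2 u'(x) v'(x) dx = ∫_0^2 f(x) v(x) dx + [u'(x) v(x)]_0^2.
Choose V so that boundary terms are either known or forced to vanish.
u is Dirichlet: u(0) = u(2) = 0. Let V = H^1_0(0, 2); then v(0) = v(2) = 0, and [u' v]_0^2 = 0.
Weak formulation: find u (satisfying any essential BC) such that ∫_0^2 u'(x) v'(x) dx = ∫_0^2 f v dx for all v ∈ V.
Substituting f(x) = 2*x^2 - 2*x - 3, the right-hand side is ∫_0^2 (2*x^2 - 2*x - 3) v dx.


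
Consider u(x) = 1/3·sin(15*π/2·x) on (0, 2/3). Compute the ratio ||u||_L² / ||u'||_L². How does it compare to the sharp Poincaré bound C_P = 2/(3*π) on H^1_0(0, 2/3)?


||u||_L² / ||u'||_L² = 2/(15*π) < C_P = 2/(3*π).

u(x) = 1/3·sin(15*π/2·x), so u'(x) = 5*π*cos(15*π*x/2)/2.
Writing u(x) = A·sin(kπx/L) with A = 1/3 and k = 5, use ∫_0^L sin²(kπx/L) dx = L/2 and ∫_0^L cos²(kπx/L) dx = L/2.
u² = 1/9·sin²(15*π/2·x) and (u')² = 25*π^2/4·cos²(15*π/2·x), and each of sin², cos² integrates to L/2 = 1/3 over (0, 2/3).
∫_0^2/3 u² dx = 1/27, so ||u||_L² = sqrt(3)/9.
∫_0^2/3 (u')² dx = 25*π^2/12, so ||u'||_L² = 5*sqrt(3)*π/6.
Ratio ||u||_L² / ||u'||_L² = 2/(15*π).
Sharp Poincaré constant on H^1_0(0, 2/3) is C_P = L/π = 2/(3*π), achieved by sin(3*π/2·x).
This is the k = 5 harmonic; the ratio L/(kπ) is strictly less than C_P = L/π, consistent with the sharp inequality ||u||_L² ≤ C_P ||u'||_L².


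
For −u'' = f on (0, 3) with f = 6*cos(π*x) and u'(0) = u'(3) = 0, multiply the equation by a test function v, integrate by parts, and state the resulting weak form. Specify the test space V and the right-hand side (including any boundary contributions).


V = H^1(0, 3) (no boundary constraint on v; u is determined up to an additive constant); weak form: ∫_0^3 u'v' dx = ∫_0^3 (6*cos(π*x)) v dx for all v ∈ V.

Multiply both sides by a test function v and integrate from 0 to 3:
  ∫_0^3 −u''(x) v(x) dx = ∫_0^3 f(x) v(x) dx.
Integrate the LHS by parts once:
  ∫_0^3 −u'' v dx = −[u'(x) v(x)]_0^3 + ∫_0^3 u'(x) v'(x) dx.
Thus ∫_0^3 u'(x) v'(x) dx = ∫_0^3 f(x) v(x) dx + [u'(x) v(x)]_0^3.
Choose V so that boundary terms are either known or forced to vanish.
u has homogeneous Neumann: u'(0) = u'(3) = 0. So [u' v]_0^3 = 0·v(3) − 0·v(0) = 0 for any v; take V = H^1(0, 3).
Weak formulation: find u (satisfying any essential BC) such that ∫_0^3 u'(x) v'(x) dx = ∫_0^3 f v dx for all v ∈ V (homogeneous Neumann, so boundary terms vanish).
Substituting f(x) = 6*cos(π*x), the right-hand side is ∫_0^3 (6*cos(π*x)) v dx.
Compatibility check (pure Neumann): taking v ≡ 1 ∈ V gives 0 = ∫_0^3 f dx + (0) − (0), i.e. ∫_0^3 f dx must equal u'(0) − u'(3) = 0. Indeed ∫_0^3 (6*cos(π*x)) dx = 0, so the data are compatible. The solution is then unique only up to an additive constant (fix it e.g. by requiring ∫_0^3 u dx = 0).


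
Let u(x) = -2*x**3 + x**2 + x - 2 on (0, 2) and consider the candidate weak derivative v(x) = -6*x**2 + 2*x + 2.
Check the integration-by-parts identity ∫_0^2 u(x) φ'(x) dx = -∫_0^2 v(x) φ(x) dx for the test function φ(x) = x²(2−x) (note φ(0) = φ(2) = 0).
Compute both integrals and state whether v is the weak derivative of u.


LHS = 124/15, RHS = 104/15. No, v is not the weak derivative of u.

u(x) = -2*x**3 + x**2 + x - 2, classical derivative u'(x) = -6*x**2 + 2*x + 1.
φ(x) = x²(2−x), so φ'(x) = x*(4 - 3*x).
Note φ(0) = φ(2) = 0, so the boundary term u·φ vanishes.
LHS = ∫_0^2 u(x) φ'(x) dx = ∫_0^2 (6*x^5 - 11*x^4 + x^3 + 10*x^2 - 8*x) dx. Term by term:
  ∫_0^2 6*x^5 dx = 64;  ∫_0^2 -11*x^4 dx = -352/5;  ∫_0^2 x^3 dx = 4;
  ∫_0^2 10*x^2 dx = 80/3;  ∫_0^2 -8*x dx = -16.
Sum: 64 − 352/5 + 4 + 80/3 − 16 = 124/15.
So LHS = 124/15.
∫_0^2 v(x) φ(x) dx = ∫_0^2 (6*x^5 - 14*x^4 + 2*x^3 + 4*x^2) dx. Term by term:
  ∫_0^2 6*x^5 dx = 64;  ∫_0^2 -14*x^4 dx = -448/5;  ∫_0^2 2*x^3 dx = 8;
  ∫_0^2 4*x^2 dx = 32/3.
Sum: 64 − 448/5 + 8 + 32/3 = -104/15.
So RHS = -∫_0^2 v(x) φ(x) dx = 104/15.
LHS − RHS = 4/3 ≠ 0, so the identity fails.
(For a valid weak derivative the identity must hold for EVERY test function, in particular this one. The failure shows v is NOT the weak derivative of u.)
Correct weak derivative would be u'(x) = -6*x**2 + 2*x + 1.


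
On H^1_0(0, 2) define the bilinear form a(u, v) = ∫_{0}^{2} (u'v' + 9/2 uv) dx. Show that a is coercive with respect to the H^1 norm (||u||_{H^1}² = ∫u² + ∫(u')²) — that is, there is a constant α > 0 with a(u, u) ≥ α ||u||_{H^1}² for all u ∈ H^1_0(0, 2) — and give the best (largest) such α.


α = 1

Coercivity of a(·,·) on H^1_0(0, 2) means a(u, u) ≥ α ||u||_{H^1}² for every u ∈ H^1_0.
The interval has length L = 2, and Poincaré/coercivity depend only on L. Here a(u, u) = ∫(u')² + (9/2)·∫u².
Here c = 9/2 ≥ 1, so a(u,u) = ∫(u')² + c∫u² ≥ ∫(u')² + ∫u² = ||u||_{H^1}², i.e. α = 1 works. No larger α is possible: a(u,u) ≥ α||u||_{H^1}² means (1−α)∫(u')² ≥ (α−c)∫u², and for the modes u_n = sin(nπ(x−x₀)/L) (x₀ the left endpoint) one has ∫u_n²/∫(u_n')² = (L/(nπ))² → 0, so a(u_n,u_n)/||u_n||_{H^1}² → 1. Hence the optimal constant is α = 1.
Therefore α = 1.


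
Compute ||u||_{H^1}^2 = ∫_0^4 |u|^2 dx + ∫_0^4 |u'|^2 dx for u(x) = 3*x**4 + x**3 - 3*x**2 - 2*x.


||u||_{H^1}^2 = 12914704/21

The H^1 norm (squared) on an interval (0, L) is
  ||u||_{H^1}^2 = ∫_0^L u(x)^2 dx + ∫_0^L u'(x)^2 dx.
Compute u'(x) = 12*x**3 + 3*x**2 - 6*x - 2.
Then u(x)^2 = 9*x**8 + 6*x**7 - 17*x**6 - 18*x**5 + 5*x**4 + 12*x**3 + 4*x**2 and u'(x)^2 = 144*x**6 + 72*x**5 - 135*x**4 - 84*x**3 + 24*x**2 + 24*x + 4.
Integrate each monomial from 0 to 4 using ∫_0^4 c·x^n dx = c·4^(n+1)/(n+1):
  ∫_0^4 u(x)^2 dx = ∫_0^4 (9*x^8 + 6*x^7 - 17*x^6 - 18*x^5 + 5*x^4 + 12*x^3 + 4*x^2) dx. Term by term:
    ∫_0^4 9*x^8 dx = 262144;  ∫_0^4 6*x^7 dx = 49152;  ∫_0^4 -17*x^6 dx = -278528/7;
    ∫_0^4 -18*x^5 dx = -12288;  ∫_0^4 5*x^4 dx = 1024;  ∫_0^4 12*x^3 dx = 768;
    ∫_0^4 4*x^2 dx = 256/3.
  Sum: 262144 + 49152 − 278528/7 − 12288 + 1024 + 768 + 256/3 = 5483008/21.
  ∫_0^4 u'(x)^2 dx = ∫_0^4 (144*x^6 + 72*x^5 - 135*x^4 - 84*x^3 + 24*x^2 + 24*x + 4) dx. Term by term:
    ∫_0^4 144*x^6 dx = 2359296/7;  ∫_0^4 72*x^5 dx = 49152;  ∫_0^4 -135*x^4 dx = -27648;
    ∫_0^4 -84*x^3 dx = -5376;  ∫_0^4 24*x^2 dx = 512;  ∫_0^4 24*x dx = 192;
    ∫_0^4 4 dx = 16.
  Sum: 2359296/7 + 49152 − 27648 − 5376 + 512 + 192 + 16 = 2477232/7.
Adding: ||u||_{H^1}^2 = 5483008/21 + 2477232/7 = 12914704/21.


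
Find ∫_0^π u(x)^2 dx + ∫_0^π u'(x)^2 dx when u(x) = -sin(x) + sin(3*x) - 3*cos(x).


||u||_{H^1(0,π)}^2 = 15*π

u'(x) = 3*sin(x) - cos(x) + 3*cos(3*x).
Expand u² and (u')² and integrate term by term on (0, π), using: for integers n ≥ 1, ∫_0^π sin²(nx) dx = ∫_0^π cos²(nx) dx = π/2; for n ≠ n', ∫_0^π sin(nx)sin(n'x) dx = ∫_0^π cos(nx)cos(n'x) dx = 0; and by product-to-sum, ∫_0^π sin(nx)cos(n'x) dx = ½∫_0^π [sin((n+n')x) + sin((n−n')x)] dx, which is 0 when n+n' is even and 2n/(n²−n'²) when n+n' is odd (it need not vanish on (0, π)).
  u² squared terms: (-1)²·∫sin(x)² dx = 1·π/2 = π/2;  (-3)²·∫cos(x)² dx = 9·π/2 = 9*π/2;  (1)²·∫sin(3x)² dx = 1·π/2 = π/2.
  u² cross terms: 2·(-1)·(-3)·∫sin(x)·cos(x) dx = 6·(0) = 0;  2·(-1)·(1)·∫sin(x)·sin(3x) dx = -2·(0) = 0;  2·(-3)·(1)·∫cos(x)·sin(3x) dx = -6·(0) = 0.
  So ∫_0^π u² dx = π/2 + 9*π/2 + π/2 + 0 + 0 + 0 = 11*π/2.
  (u')² squared terms: (-1)²·∫cos(x)² dx = 1·π/2 = π/2;  (3)²·∫cos(3x)² dx = 9·π/2 = 9*π/2;  (3)²·∫sin(x)² dx = 9·π/2 = 9*π/2.
  (u')² cross terms: 2·(-1)·(3)·∫cos(x)·cos(3x) dx = -6·(0) = 0;  2·(-1)·(3)·∫cos(x)·sin(x) dx = -6·(0) = 0;  2·(3)·(3)·∫cos(3x)·sin(x) dx = 18·(0) = 0.
  So ∫_0^π (u')² dx = π/2 + 9*π/2 + 9*π/2 + 0 + 0 + 0 = 19*π/2.
||u||_{H^1}^2 = (11*π/2) + (19*π/2) = 15*π.


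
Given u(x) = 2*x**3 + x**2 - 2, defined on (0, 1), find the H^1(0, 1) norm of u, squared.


||u||_{H^1}^2 = 1747/105

The H^1 norm (squared) on an interval (0, L) is
  ||u||_{H^1}^2 = ∫_0^L u(x)^2 dx + ∫_0^L u'(x)^2 dx.
Compute u'(x) = 6*x**2 + 2*x.
Then u(x)^2 = 4*x**6 + 4*x**5 + x**4 - 8*x**3 - 4*x**2 + 4 and u'(x)^2 = 36*x**4 + 24*x**3 + 4*x**2.
Integrate each monomial from 0 to 1 using ∫_0^1 c·x^n dx = c·1^(n+1)/(n+1):
  ∫_0^1 u(x)^2 dx = ∫_0^1 (4*x^6 + 4*x^5 + x^4 - 8*x^3 - 4*x^2 + 4) dx. Term by term:
    ∫_0^1 4*x^6 dx = 4/7;  ∫_0^1 4*x^5 dx = 2/3;  ∫_0^1 x^4 dx = 1/5;
    ∫_0^1 -8*x^3 dx = -2;  ∫_0^1 -4*x^2 dx = -4/3;  ∫_0^1 4 dx = 4.
  Sum: 4/7 + 2/3 + 1/5 − 2 − 4/3 + 4 = 221/105.
  ∫_0^1 u'(x)^2 dx = ∫_0^1 (36*x^4 + 24*x^3 + 4*x^2) dx. Term by term:
    ∫_0^1 36*x^4 dx = 36/5;  ∫_0^1 24*x^3 dx = 6;  ∫_0^1 4*x^2 dx = 4/3.
  Sum: 36/5 + 6 + 4/3 = 218/15.
Adding: ||u||_{H^1}^2 = 221/105 + 218/15 = 1747/105.


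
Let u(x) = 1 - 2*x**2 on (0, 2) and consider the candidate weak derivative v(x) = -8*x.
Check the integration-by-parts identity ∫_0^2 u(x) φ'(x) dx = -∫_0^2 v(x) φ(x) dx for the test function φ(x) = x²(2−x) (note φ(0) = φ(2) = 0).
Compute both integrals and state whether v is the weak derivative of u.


LHS = 32/5, RHS = 64/5. No, v is not the weak derivative of u.

u(x) = 1 - 2*x**2, classical derivative u'(x) = -4*x.
φ(x) = x²(2−x), so φ'(x) = x*(4 - 3*x).
Note φ(0) = φ(2) = 0, so the boundary term u·φ vanishes.
LHS = ∫_0^2 u(x) φ'(x) dx = ∫_0^2 (6*x^4 - 8*x^3 - 3*x^2 + 4*x) dx. Term by term:
  ∫_0^2 6*x^4 dx = 192/5;  ∫_0^2 -8*x^3 dx = -32;  ∫_0^2 -3*x^2 dx = -8;
  ∫_0^2 4*x dx = 8.
Sum: 192/5 − 32 − 8 + 8 = 32/5.
So LHS = 32/5.
∫_0^2 v(x) φ(x) dx = ∫_0^2 (8*x^4 - 16*x^3) dx. Term by term:
  ∫_0^2 8*x^4 dx = 256/5;  ∫_0^2 -16*x^3 dx = -64.
Sum: 256/5 − 64 = -64/5.
So RHS = -∫_0^2 v(x) φ(x) dx = 64/5.
LHS − RHS = -32/5 ≠ 0, so the identity fails.
(For a valid weak derivative the identity must hold for EVERY test function, in particular this one. The failure shows v is NOT the weak derivative of u.)
Correct weak derivative would be u'(x) = -4*x.


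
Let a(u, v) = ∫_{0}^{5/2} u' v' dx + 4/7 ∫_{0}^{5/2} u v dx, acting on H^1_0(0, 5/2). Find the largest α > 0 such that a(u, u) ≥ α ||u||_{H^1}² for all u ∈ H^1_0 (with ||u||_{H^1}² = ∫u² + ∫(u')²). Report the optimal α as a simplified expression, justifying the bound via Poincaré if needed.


α = 4*(25 + 7*π^2)/(7*(25 + 4*π^2))

Coercivity of a(·,·) on H^1_0(0, 5/2) means a(u, u) ≥ α ||u||_{H^1}² for every u ∈ H^1_0.
The interval has length L = 5/2, and Poincaré/coercivity depend only on L. Here a(u, u) = ∫(u')² + (4/7)·∫u².
Here 0 < c = 4/7 < 1. The condition a(u,u) ≥ α||u||_{H^1}² reads (1−α)∫(u')² ≥ (α−c)∫u². Any admissible α is ≤ 1 (rapidly oscillating u have ∫u²/∫(u')² → 0), and α = 1 would force 0 ≥ (1−c)∫u², impossible since c < 1; so 1−α > 0. By the sharp Poincaré inequality on H^1_0 of an interval of length L, ∫(u')² ≥ (π/L)²∫u² with equality for the first sine mode sin(π(x−x₀)/L) (x₀ the left endpoint), so the inequality holds for all u iff (1−α)(π/L)² ≥ α − c, i.e. α ≤ ((π/L)² + c)/((π/L)² + 1) = (1 + c(L/π)²)/(1 + (L/π)²). With (π/L)² = 4*π^2/25 and c = 4/7, the largest admissible constant is α = ((π/L)² + c)/((π/L)² + 1).
Simplifying, α = 4*(25 + 7*π^2)/(7*(25 + 4*π^2)).


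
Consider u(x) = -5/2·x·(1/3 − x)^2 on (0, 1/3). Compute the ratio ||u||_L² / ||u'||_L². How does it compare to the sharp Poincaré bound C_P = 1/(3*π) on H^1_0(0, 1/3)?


||u||_L² / ||u'||_L² = sqrt(14)/42 < C_P = 1/(3*π).

u(x) = -5/2·x·(1/3 − x)^2, so u'(x) = -15*x^2/2 + 10*x/3 - 5/18.
u(x) = -5/2·x·(1/3 − x)^2 vanishes at x = 0 and x = 1/3, so u ∈ H^1_0(0, 1/3). Differentiate via the product rule and integrate the resulting polynomials term by term.
  ∫_0^1/3 u² dx = ∫_0^1/3 (25*x^6/4 - 25*x^5/3 + 25*x^4/6 - 25*x^3/27 + 25*x^2/324) dx. Term by term:
    ∫_0^1/3 25*x^6/4 dx = 25/61236;  ∫_0^1/3 -25*x^5/3 dx = -25/13122;  ∫_0^1/3 25*x^4/6 dx = 5/1458;
    ∫_0^1/3 -25*x^3/27 dx = -25/8748;  ∫_0^1/3 25*x^2/324 dx = 25/26244.
  Sum: 25/61236 − 25/13122 + 5/1458 − 25/8748 + 25/26244 = 5/183708.
  ∫_0^1/3 (u')² dx = ∫_0^1/3 (225*x^4/4 - 50*x^3 + 275*x^2/18 - 50*x/27 + 25/324) dx. Term by term:
    ∫_0^1/3 225*x^4/4 dx = 5/108;  ∫_0^1/3 -50*x^3 dx = -25/162;  ∫_0^1/3 275*x^2/18 dx = 275/1458;
    ∫_0^1/3 -50*x/27 dx = -25/243;  ∫_0^1/3 25/324 dx = 25/972.
  Sum: 5/108 − 25/162 + 275/1458 − 25/243 + 25/972 = 5/1458.
∫_0^1/3 u² dx = 5/183708, so ||u||_L² = sqrt(35)/1134.
∫_0^1/3 (u')² dx = 5/1458, so ||u'||_L² = sqrt(10)/54.
Ratio ||u||_L² / ||u'||_L² = sqrt(14)/42.
Sharp Poincaré constant on H^1_0(0, 1/3) is C_P = L/π = 1/(3*π), achieved by sin(3*π·x).
A polynomial bump cannot attain the sharp Poincaré constant (only the first sine eigenfunction does), so the ratio is strictly less than C_P, consistent with ||u||_L² ≤ C_P ||u'||_L².


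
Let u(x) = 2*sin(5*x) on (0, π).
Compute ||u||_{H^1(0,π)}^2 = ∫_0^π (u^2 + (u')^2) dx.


||u||_{H^1(0,π)}^2 = 52*π

u'(x) = 10*cos(5*x).
Expand u² and (u')² and integrate term by term on (0, π), using: for integers n ≥ 1, ∫_0^π sin²(nx) dx = ∫_0^π cos²(nx) dx = π/2; for n ≠ n', ∫_0^π sin(nx)sin(n'x) dx = ∫_0^π cos(nx)cos(n'x) dx = 0; and by product-to-sum, ∫_0^π sin(nx)cos(n'x) dx = ½∫_0^π [sin((n+n')x) + sin((n−n')x)] dx, which is 0 when n+n' is even and 2n/(n²−n'²) when n+n' is odd (it need not vanish on (0, π)).
  u² squared terms: (2)²·∫sin(5x)² dx = 4·π/2 = 2*π.
  So ∫_0^π u² dx = 2*π.
  (u')² squared terms: (10)²·∫cos(5x)² dx = 100·π/2 = 50*π.
  So ∫_0^π (u')² dx = 50*π.
||u||_{H^1}^2 = (2*π) + (50*π) = 52*π.


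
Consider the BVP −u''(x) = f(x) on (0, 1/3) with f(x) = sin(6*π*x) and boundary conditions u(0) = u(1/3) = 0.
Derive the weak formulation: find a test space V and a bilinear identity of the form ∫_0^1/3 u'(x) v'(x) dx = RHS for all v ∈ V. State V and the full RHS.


V = H^1_0(0, 1/3) (so v(0) = v(1/3) = 0); weak form: ∫_0^1/3 u'v' dx = ∫_0^1/3 (sin(6*π*x)) v dx for all v ∈ V.

Multiply both sides by a test function v and integrate from 0 to 1/3:
  ∫_0^1/3 −u''(x) v(x) dx = ∫_0^1/3 f(x) v(x) dx.
Integrate the LHS by parts once:
  ∫_0^1/3 −u'' v dx = −[u'(x) v(x)]_0^1/3 + ∫_0^1/3 u'(x) v'(x) dx.
Thus ∫_0^1/3 u'(x) v'(x) dx = ∫_0^1/3 f(x) v(x) dx + [u'(x) v(x)]_0^1/3.
Choose V so that boundary terms are either known or forced to vanish.
u is Dirichlet: u(0) = u(1/3) = 0. Let V = H^1_0(0, 1/3); then v(0) = v(1/3) = 0, and [u' v]_0^1/3 = 0.
Weak formulation: find u (satisfying any essential BC) such that ∫_0^1/3 u'(x) v'(x) dx = ∫_0^1/3 f v dx for all v ∈ V.
Substituting f(x) = sin(6*π*x), the right-hand side is ∫_0^1/3 (sin(6*π*x)) v dx.


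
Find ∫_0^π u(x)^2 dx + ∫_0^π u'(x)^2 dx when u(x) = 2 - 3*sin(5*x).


||u||_{H^1(0,π)}^2 = -24/5 + 121*π

u'(x) = -15*cos(5*x).
Expand u² and (u')² and integrate term by term on (0, π), using: for integers n ≥ 1, ∫_0^π sin²(nx) dx = ∫_0^π cos²(nx) dx = π/2; for n ≠ n', ∫_0^π sin(nx)sin(n'x) dx = ∫_0^π cos(nx)cos(n'x) dx = 0; and by product-to-sum, ∫_0^π sin(nx)cos(n'x) dx = ½∫_0^π [sin((n+n')x) + sin((n−n')x)] dx, which is 0 when n+n' is even and 2n/(n²−n'²) when n+n' is odd (it need not vanish on (0, π)). For the constant mode: ∫_0^π 1 dx = π, ∫_0^π cos(nx) dx = 0, ∫_0^π sin(nx) dx = (1−(−1)^n)/n.
  u² squared terms: (2)²·∫1 dx = 4·π = 4*π;  (-3)²·∫sin(5x)² dx = 9·π/2 = 9*π/2.
  u² cross terms: 2·(2)·(-3)·∫1·sin(5x) dx = -12·(2/5) = -24/5.
  So ∫_0^π u² dx = 4*π + 9*π/2 − 24/5 = -24/5 + 17*π/2.
  (u')² squared terms: (-15)²·∫cos(5x)² dx = 225·π/2 = 225*π/2.
  So ∫_0^π (u')² dx = 225*π/2.
||u||_{H^1}^2 = (-24/5 + 17*π/2) + (225*π/2) = -24/5 + 121*π.


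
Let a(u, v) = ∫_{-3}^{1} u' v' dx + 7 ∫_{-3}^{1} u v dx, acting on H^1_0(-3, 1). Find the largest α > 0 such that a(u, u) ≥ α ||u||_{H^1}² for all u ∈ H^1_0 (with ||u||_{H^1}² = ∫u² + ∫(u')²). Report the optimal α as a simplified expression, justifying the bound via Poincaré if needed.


α = 1

Coercivity of a(·,·) on H^1_0(-3, 1) means a(u, u) ≥ α ||u||_{H^1}² for every u ∈ H^1_0.
The interval has length L = 4, and Poincaré/coercivity depend only on L. Here a(u, u) = ∫(u')² + (7)·∫u².
Here c = 7 ≥ 1, so a(u,u) = ∫(u')² + c∫u² ≥ ∫(u')² + ∫u² = ||u||_{H^1}², i.e. α = 1 works. No larger α is possible: a(u,u) ≥ α||u||_{H^1}² means (1−α)∫(u')² ≥ (α−c)∫u², and for the modes u_n = sin(nπ(x−x₀)/L) (x₀ the left endpoint) one has ∫u_n²/∫(u_n')² = (L/(nπ))² → 0, so a(u_n,u_n)/||u_n||_{H^1}² → 1. Hence the optimal constant is α = 1.
Therefore α = 1.


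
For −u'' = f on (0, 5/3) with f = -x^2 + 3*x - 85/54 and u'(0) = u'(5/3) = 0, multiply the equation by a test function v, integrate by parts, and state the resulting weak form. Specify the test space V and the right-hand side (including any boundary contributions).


V = H^1(0, 5/3) (no boundary constraint on v; u is determined up to an additive constant); weak form: ∫_0^5/3 u'v' dx = ∫_0^5/3 (-x^2 + 3*x - 85/54) v dx for all v ∈ V.

Multiply both sides by a test function v and integrate from 0 to 5/3:
  ∫_0^5/3 −u''(x) v(x) dx = ∫_0^5/3 f(x) v(x) dx.
Integrate the LHS by parts once:
  ∫_0^5/3 −u'' v dx = −[u'(x) v(x)]_0^5/3 + ∫_0^5/3 u'(x) v'(x) dx.
Thus ∫_0^5/3 u'(x) v'(x) dx = ∫_0^5/3 f(x) v(x) dx + [u'(x) v(x)]_0^5/3.
Choose V so that boundary terms are either known or forced to vanish.
u has homogeneous Neumann: u'(0) = u'(5/3) = 0. So [u' v]_0^5/3 = 0·v(5/3) − 0·v(0) = 0 for any v; take V = H^1(0, 5/3).
Weak formulation: find u (satisfying any essential BC) such that ∫_0^5/3 u'(x) v'(x) dx = ∫_0^5/3 f v dx for all v ∈ V (homogeneous Neumann, so boundary terms vanish).
Substituting f(x) = -x^2 + 3*x - 85/54, the right-hand side is ∫_0^5/3 (-x^2 + 3*x - 85/54) v dx.
Compatibility check (pure Neumann): taking v ≡ 1 ∈ V gives 0 = ∫_0^5/3 f dx + (0) − (0), i.e. ∫_0^5/3 f dx must equal u'(0) − u'(5/3) = 0. Indeed ∫_0^5/3 (-x^2 + 3*x - 85/54) dx = 0, so the data are compatible. The solution is then unique only up to an additive constant (fix it e.g. by requiring ∫_0^5/3 u dx = 0).


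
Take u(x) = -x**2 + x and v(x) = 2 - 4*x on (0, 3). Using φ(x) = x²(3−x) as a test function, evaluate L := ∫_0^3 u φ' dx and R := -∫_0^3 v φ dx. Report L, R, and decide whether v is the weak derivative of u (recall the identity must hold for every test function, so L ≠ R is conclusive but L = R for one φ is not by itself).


LHS = 351/20, RHS = 351/10. No, v is not the weak derivative of u.

u(x) = -x**2 + x, classical derivative u'(x) = 1 - 2*x.
φ(x) = x²(3−x), so φ'(x) = 3*x*(2 - x).
Note φ(0) = φ(3) = 0, so the boundary term u·φ vanishes.
LHS = ∫_0^3 u(x) φ'(x) dx = ∫_0^3 (3*x^4 - 9*x^3 + 6*x^2) dx. Term by term:
  ∫_0^3 3*x^4 dx = 729/5;  ∫_0^3 -9*x^3 dx = -729/4;  ∫_0^3 6*x^2 dx = 54.
Sum: 729/5 − 729/4 + 54 = 351/20.
So LHS = 351/20.
∫_0^3 v(x) φ(x) dx = ∫_0^3 (4*x^4 - 14*x^3 + 6*x^2) dx. Term by term:
  ∫_0^3 4*x^4 dx = 972/5;  ∫_0^3 -14*x^3 dx = -567/2;  ∫_0^3 6*x^2 dx = 54.
Sum: 972/5 − 567/2 + 54 = -351/10.
So RHS = -∫_0^3 v(x) φ(x) dx = 351/10.
LHS − RHS = -351/20 ≠ 0, so the identity fails.
(For a valid weak derivative the identity must hold for EVERY test function, in particular this one. The failure shows v is NOT the weak derivative of u.)
Correct weak derivative would be u'(x) = 1 - 2*x.


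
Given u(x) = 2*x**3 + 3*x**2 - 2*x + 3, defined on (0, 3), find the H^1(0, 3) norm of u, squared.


||u||_{H^1}^2 = 215142/35

The H^1 norm (squared) on an interval (0, L) is
  ||u||_{H^1}^2 = ∫_0^L u(x)^2 dx + ∫_0^L u'(x)^2 dx.
Compute u'(x) = 6*x**2 + 6*x - 2.
Then u(x)^2 = 4*x**6 + 12*x**5 + x**4 + 22*x**2 - 12*x + 9 and u'(x)^2 = 36*x**4 + 72*x**3 + 12*x**2 - 24*x + 4.
Integrate each monomial from 0 to 3 using ∫_0^3 c·x^n dx = c·3^(n+1)/(n+1):
  ∫_0^3 u(x)^2 dx = ∫_0^3 (4*x^6 + 12*x^5 + x^4 + 22*x^2 - 12*x + 9) dx. Term by term:
    ∫_0^3 4*x^6 dx = 8748/7;  ∫_0^3 12*x^5 dx = 1458;  ∫_0^3 x^4 dx = 243/5;
    ∫_0^3 22*x^2 dx = 198;  ∫_0^3 -12*x dx = -54;  ∫_0^3 9 dx = 27.
  Sum: 8748/7 + 1458 + 243/5 + 198 − 54 + 27 = 102456/35.
  ∫_0^3 u'(x)^2 dx = ∫_0^3 (36*x^4 + 72*x^3 + 12*x^2 - 24*x + 4) dx. Term by term:
    ∫_0^3 36*x^4 dx = 8748/5;  ∫_0^3 72*x^3 dx = 1458;  ∫_0^3 12*x^2 dx = 108;
    ∫_0^3 -24*x dx = -108;  ∫_0^3 4 dx = 12.
  Sum: 8748/5 + 1458 + 108 − 108 + 12 = 16098/5.
Adding: ||u||_{H^1}^2 = 102456/35 + 16098/5 = 215142/35.


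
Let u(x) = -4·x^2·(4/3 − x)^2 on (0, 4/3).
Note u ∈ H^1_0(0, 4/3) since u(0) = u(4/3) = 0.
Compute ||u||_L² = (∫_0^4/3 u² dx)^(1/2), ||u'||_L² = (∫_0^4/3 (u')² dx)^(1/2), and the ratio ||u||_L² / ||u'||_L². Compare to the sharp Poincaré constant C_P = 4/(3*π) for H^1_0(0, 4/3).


||u||_L² / ||u'||_L² = 2*sqrt(3)/9 < C_P = 4/(3*π).

u(x) = -4·x^2·(4/3 − x)^2, so u'(x) = 16*x*(-9*x^2 + 18*x - 8)/9.
u(x) = -4·x^2·(4/3 − x)^2 vanishes at x = 0 and x = 4/3, so u ∈ H^1_0(0, 4/3). Differentiate via the product rule and integrate the resulting polynomials term by term.
  ∫_0^4/3 u² dx = ∫_0^4/3 (16*x^8 - 256*x^7/3 + 512*x^6/3 - 4096*x^5/27 + 4096*x^4/81) dx. Term by term:
    ∫_0^4/3 16*x^8 dx = 4194304/177147;  ∫_0^4/3 -256*x^7/3 dx = -2097152/19683;  ∫_0^4/3 512*x^6/3 dx = 8388608/45927;
    ∫_0^4/3 -4096*x^5/27 dx = -8388608/59049;  ∫_0^4/3 4096*x^4/81 dx = 4194304/98415.
  Sum: 4194304/177147 − 2097152/19683 + 8388608/45927 − 8388608/59049 + 4194304/98415 = 2097152/6200145.
  ∫_0^4/3 (u')² dx = ∫_0^4/3 (256*x^6 - 1024*x^5 + 13312*x^4/9 - 8192*x^3/9 + 16384*x^2/81) dx. Term by term:
    ∫_0^4/3 256*x^6 dx = 4194304/15309;  ∫_0^4/3 -1024*x^5 dx = -2097152/2187;  ∫_0^4/3 13312*x^4/9 dx = 13631488/10935;
    ∫_0^4/3 -8192*x^3/9 dx = -524288/729;  ∫_0^4/3 16384*x^2/81 dx = 1048576/6561.
  Sum: 4194304/15309 − 2097152/2187 + 13631488/10935 − 524288/729 + 1048576/6561 = 524288/229635.
∫_0^4/3 u² dx = 2097152/6200145, so ||u||_L² = 1024*sqrt(210)/25515.
∫_0^4/3 (u')² dx = 524288/229635, so ||u'||_L² = 512*sqrt(70)/2835.
Ratio ||u||_L² / ||u'||_L² = 2*sqrt(3)/9.
Sharp Poincaré constant on H^1_0(0, 4/3) is C_P = L/π = 4/(3*π), achieved by sin(3*π/4·x).
A polynomial bump cannot attain the sharp Poincaré constant (only the first sine eigenfunction does), so the ratio is strictly less than C_P, consistent with ||u||_L² ≤ C_P ||u'||_L².


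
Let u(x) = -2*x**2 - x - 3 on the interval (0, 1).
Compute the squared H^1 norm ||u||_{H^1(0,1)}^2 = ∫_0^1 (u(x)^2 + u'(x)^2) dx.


||u||_{H^1}^2 = 427/15

The H^1 norm (squared) on an interval (0, L) is
  ||u||_{H^1}^2 = ∫_0^L u(x)^2 dx + ∫_0^L u'(x)^2 dx.
Compute u'(x) = -4*x - 1.
Then u(x)^2 = 4*x**4 + 4*x**3 + 13*x**2 + 6*x + 9 and u'(x)^2 = 16*x**2 + 8*x + 1.
Integrate each monomial from 0 to 1 using ∫_0^1 c·x^n dx = c·1^(n+1)/(n+1):
  ∫_0^1 u(x)^2 dx = ∫_0^1 (4*x^4 + 4*x^3 + 13*x^2 + 6*x + 9) dx. Term by term:
    ∫_0^1 4*x^4 dx = 4/5;  ∫_0^1 4*x^3 dx = 1;  ∫_0^1 13*x^2 dx = 13/3;
    ∫_0^1 6*x dx = 3;  ∫_0^1 9 dx = 9.
  Sum: 4/5 + 1 + 13/3 + 3 + 9 = 272/15.
  ∫_0^1 u'(x)^2 dx = ∫_0^1 (16*x^2 + 8*x + 1) dx. Term by term:
    ∫_0^1 16*x^2 dx = 16/3;  ∫_0^1 8*x dx = 4;  ∫_0^1 1 dx = 1.
  Sum: 16/3 + 4 + 1 = 31/3.
Adding: ||u||_{H^1}^2 = 272/15 + 31/3 = 427/15.


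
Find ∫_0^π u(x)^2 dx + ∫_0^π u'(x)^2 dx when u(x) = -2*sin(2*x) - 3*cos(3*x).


||u||_{H^1(0,π)}^2 = -96 + 55*π

u'(x) = 9*sin(3*x) - 4*cos(2*x).
Expand u² and (u')² and integrate term by term on (0, π), using: for integers n ≥ 1, ∫_0^π sin²(nx) dx = ∫_0^π cos²(nx) dx = π/2; for n ≠ n', ∫_0^π sin(nx)sin(n'x) dx = ∫_0^π cos(nx)cos(n'x) dx = 0; and by product-to-sum, ∫_0^π sin(nx)cos(n'x) dx = ½∫_0^π [sin((n+n')x) + sin((n−n')x)] dx, which is 0 when n+n' is even and 2n/(n²−n'²) when n+n' is odd (it need not vanish on (0, π)).
  u² squared terms: (-3)²·∫cos(3x)² dx = 9·π/2 = 9*π/2;  (-2)²·∫sin(2x)² dx = 4·π/2 = 2*π.
  u² cross terms: 2·(-3)·(-2)·∫cos(3x)·sin(2x) dx = 12·(-4/5) = -48/5.
  So ∫_0^π u² dx = 9*π/2 + 2*π − 48/5 = -48/5 + 13*π/2.
  (u')² squared terms: (-4)²·∫cos(2x)² dx = 16·π/2 = 8*π;  (9)²·∫sin(3x)² dx = 81·π/2 = 81*π/2.
  (u')² cross terms: 2·(-4)·(9)·∫cos(2x)·sin(3x) dx = -72·(6/5) = -432/5.
  So ∫_0^π (u')² dx = 8*π + 81*π/2 − 432/5 = -432/5 + 97*π/2.
||u||_{H^1}^2 = (-48/5 + 13*π/2) + (-432/5 + 97*π/2) = -96 + 55*π.


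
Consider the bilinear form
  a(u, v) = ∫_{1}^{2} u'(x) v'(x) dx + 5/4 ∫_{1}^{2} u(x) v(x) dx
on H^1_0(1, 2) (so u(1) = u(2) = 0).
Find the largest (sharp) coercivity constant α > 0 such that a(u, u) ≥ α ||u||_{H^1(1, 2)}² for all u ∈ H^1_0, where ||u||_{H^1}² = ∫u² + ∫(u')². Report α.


α = 1

Coercivity of a(·,·) on H^1_0(1, 2) means a(u, u) ≥ α ||u||_{H^1}² for every u ∈ H^1_0.
The interval has length L = 1, and Poincaré/coercivity depend only on L. Here a(u, u) = ∫(u')² + (5/4)·∫u².
Here c = 5/4 ≥ 1, so a(u,u) = ∫(u')² + c∫u² ≥ ∫(u')² + ∫u² = ||u||_{H^1}², i.e. α = 1 works. No larger α is possible: a(u,u) ≥ α||u||_{H^1}² means (1−α)∫(u')² ≥ (α−c)∫u², and for the modes u_n = sin(nπ(x−x₀)/L) (x₀ the left endpoint) one has ∫u_n²/∫(u_n')² = (L/(nπ))² → 0, so a(u_n,u_n)/||u_n||_{H^1}² → 1. Hence the optimal constant is α = 1.
Therefore α = 1.


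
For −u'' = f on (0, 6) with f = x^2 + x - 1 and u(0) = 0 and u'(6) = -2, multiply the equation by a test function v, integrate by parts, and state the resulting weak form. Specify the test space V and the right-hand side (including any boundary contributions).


V = {v ∈ H^1(0, 6) : v(0) = 0} (test functions vanish at x = 0 where u is specified); weak form: ∫_0^6 u'v' dx = ∫_0^6 (x^2 + x - 1) v dx − 2·v(6) for all v ∈ V.

Multiply both sides by a test function v and integrate from 0 to 6:
  ∫_0^6 −u''(x) v(x) dx = ∫_0^6 f(x) v(x) dx.
Integrate the LHS by parts once:
  ∫_0^6 −u'' v dx = −[u'(x) v(x)]_0^6 + ∫_0^6 u'(x) v'(x) dx.
Thus ∫_0^6 u'(x) v'(x) dx = ∫_0^6 f(x) v(x) dx + [u'(x) v(x)]_0^6.
Choose V so that boundary terms are either known or forced to vanish.
Mixed BC: u(0) = 0 (Dirichlet) and u'(6) = -2 (Neumann). Define V = {v ∈ H^1(0, 6) : v(0) = 0}. Then [u' v]_0^6 = u'(6)·v(6) − u'(0)·0 = − 2·v(6).
Weak formulation: find u (satisfying any essential BC) such that ∫_0^6 u'(x) v'(x) dx = ∫_0^6 f v dx − 2·v(6) for all v ∈ V (Dirichlet at 0 absorbed into V; Neumann datum at x = 6 contributes the boundary term).
Substituting f(x) = x^2 + x - 1, the right-hand side is ∫_0^6 (x^2 + x - 1) v dx − 2·v(6).
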